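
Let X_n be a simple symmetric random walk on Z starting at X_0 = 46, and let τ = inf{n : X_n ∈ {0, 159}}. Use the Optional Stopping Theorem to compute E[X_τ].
E[X_τ] = 46

X_n is a martingale and τ is a bounded-mean stopping time (indeed τ is finite a.s. with bounded expectation since the walk is in a bounded region). By the OST, E[X_τ] = E[X_0] = 46. Equivalently: E[X_τ] = 159 · P(hit 159 first) + 0 · P(hit 0 first) = 159 · (46/159) = 46.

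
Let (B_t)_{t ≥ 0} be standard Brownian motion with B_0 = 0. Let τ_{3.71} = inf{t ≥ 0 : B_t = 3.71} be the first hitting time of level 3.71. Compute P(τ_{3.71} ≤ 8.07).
P(τ_{3.71} ≤ 8.07) = 2(1 − Φ(3.71/√8.07)) = 2(1 − Φ(1.3060)) ≈ 0.1916

By the reflection principle for standard BM, P(τ_b ≤ t) = 2 · P(B_t ≥ b). Since B_t ~ N(0, t), P(B_t ≥ 3.71) = 1 − Φ(3.71/√t) = 1 − Φ(3.71/√8.07) = 1 − Φ(1.3060) ≈ 0.09578. Doubling: P(τ_{3.71} ≤ 8.07) ≈ 2 · 0.09578 = 0.19156 ≈ 0.1916.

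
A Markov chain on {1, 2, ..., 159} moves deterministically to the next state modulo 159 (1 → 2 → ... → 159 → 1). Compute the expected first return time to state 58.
E[T_58 | X_0 = 58] = 159

The chain cycles deterministically, so starting at state 58 it returns in exactly 159 steps. Equivalently, the stationary distribution is uniform π_j = 1/159 for every state j, so by Kac's formula E[T_58] = 1/π_58 = 159.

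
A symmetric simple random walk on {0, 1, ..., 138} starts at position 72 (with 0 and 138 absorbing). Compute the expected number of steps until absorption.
E[τ | X_0 = 72] = 4752

Let v_k = E[τ | X_0 = k]. Boundary: v_0 = v_138 = 0. Recurrence: v_k = 1 + (v_{k-1} + v_{k+1})/2 for 1 ≤ k ≤ 137. The particular solution to v_k − (v_{k-1} + v_{k+1})/2 = 1 is v_k = −k^2. Adding homogeneous solution A + B k and matching boundaries gives v_k = k (138 − k). Substituting k = 72: v_72 = 72 · 66 = 4752.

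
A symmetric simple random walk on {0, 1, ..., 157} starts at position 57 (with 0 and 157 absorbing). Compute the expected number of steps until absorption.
E[τ | X_0 = 57] = 5700

Let v_k = E[τ | X_0 = k]. Boundary: v_0 = v_157 = 0. Recurrence: v_k = 1 + (v_{k-1} + v_{k+1})/2 for 1 ≤ k ≤ 156. The particular solution to v_k − (v_{k-1} + v_{k+1})/2 = 1 is v_k = −k^2. Adding homogeneous solution A + B k and matching boundaries gives v_k = k (157 − k). Substituting k = 57: v_57 = 57 · 100 = 5700.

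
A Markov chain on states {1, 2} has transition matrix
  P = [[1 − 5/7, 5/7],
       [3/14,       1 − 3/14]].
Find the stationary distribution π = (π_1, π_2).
π_1 = 3/13, π_2 = 10/13

Solve πP = π with π_1 + π_2 = 1. From πP = π: π_1 · (1 − 5/7) + π_2 · 3/14 = π_1 ⇒ π_2 · 3/14 = π_1 · 5/7 ⇒ π_2/π_1 = (5/7)/(3/14) = 10/3. Together with π_1 + π_2 = 1:
  π_1 = (3/14)/(5/7 + 3/14) = (3/14)/(13/14) = 3/13,
  π_2 = (5/7)/(5/7 + 3/14) = (5/7)/(13/14) = 10/13.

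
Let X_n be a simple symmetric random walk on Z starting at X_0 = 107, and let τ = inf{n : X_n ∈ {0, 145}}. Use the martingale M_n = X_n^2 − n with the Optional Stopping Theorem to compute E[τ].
E[τ] = 4066

M_n = X_n^2 − n is a martingale (since E[X_{n+1}^2 | F_n] = X_n^2 + 1). By OST (τ has finite mean in a bounded region), E[M_τ] = E[M_0] = X_0^2 − 0 = 107^2 = 11449. Also E[M_τ] = E[X_τ^2] − E[τ]. The walk exits at 0 or 145, with P(hit 145 first) = 107/145, so E[X_τ^2] = 145^2 · 107/145 + 0 = 15515. Thus E[τ] = E[X_τ^2] − E[M_τ] = 15515 − 11449 = 4066 = 107(145 − 107) = 4066.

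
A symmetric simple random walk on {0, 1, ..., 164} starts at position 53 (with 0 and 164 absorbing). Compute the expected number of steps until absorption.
E[τ | X_0 = 53] = 5883

Let v_k = E[τ | X_0 = k]. Boundary: v_0 = v_164 = 0. Recurrence: v_k = 1 + (v_{k-1} + v_{k+1})/2 for 1 ≤ k ≤ 163. The particular solution to v_k − (v_{k-1} + v_{k+1})/2 = 1 is v_k = −k^2. Adding homogeneous solution A + B k and matching boundaries gives v_k = k (164 − k). Substituting k = 53: v_53 = 53 · 111 = 5883.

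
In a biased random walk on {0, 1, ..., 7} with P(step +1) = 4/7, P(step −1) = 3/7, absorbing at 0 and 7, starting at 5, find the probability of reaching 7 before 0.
P(hit 7 before 0) = (1 − (3/4)^5) / (1 − (3/4)^7) = 12496/14197

Let u_k denote P(reach 7 before 0 | start at k). Boundary: u_0 = 0, u_7 = 1. Recurrence: u_k = 4/7·u_{k+1} + 3/7·u_{k-1} for 1 ≤ k ≤ 6. Try u_k = A + B·r^k with r = q/p = (3/7)/(4/7) = 3/4. Substitution satisfies the recurrence; boundary conditions give:
  u_k = (1 − r^k) / (1 − r^N) = (1 − (3/4)^5) / (1 − (3/4)^7) = 12496/14197.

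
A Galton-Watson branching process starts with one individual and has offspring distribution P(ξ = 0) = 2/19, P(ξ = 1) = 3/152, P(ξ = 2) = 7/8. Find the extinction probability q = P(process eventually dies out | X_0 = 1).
q = 16/133

The pgf is f(s) = 2/19 + 3/152·s + 7/8·s². The extinction probability q is the smallest fixed point of f in [0, 1]. Setting s = f(s):
  7/8·s² + (3/152 − 1)·s + 2/19 = 0
  7/8·s² − (2/19 + 7/8)·s + 2/19 = 0
which factors as (s − 1)·(7/8·s − 2/19) = 0, giving roots s = 1 and s = (2/19)/(7/8) = 16/133.
Mean offspring μ = 3/152 + 2·7/8 = 269/152 > 1 (supercritical), so q < 1. The extinction probability is the smaller root: q = (2/19)/(7/8) = 16/133.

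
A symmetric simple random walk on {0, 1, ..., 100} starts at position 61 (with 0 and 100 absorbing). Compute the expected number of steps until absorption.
E[τ | X_0 = 61] = 2379

Let v_k = E[τ | X_0 = k]. Boundary: v_0 = v_100 = 0. Recurrence: v_k = 1 + (v_{k-1} + v_{k+1})/2 for 1 ≤ k ≤ 99. The particular solution to v_k − (v_{k-1} + v_{k+1})/2 = 1 is v_k = −k^2. Adding homogeneous solution A + B k and matching boundaries gives v_k = k (100 − k). Substituting k = 61: v_61 = 61 · 39 = 2379.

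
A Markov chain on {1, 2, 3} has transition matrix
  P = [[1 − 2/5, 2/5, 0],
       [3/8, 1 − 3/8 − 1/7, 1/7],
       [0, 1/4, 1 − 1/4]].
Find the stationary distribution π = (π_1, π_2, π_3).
π = (105/281, 112/281, 64/281)

This is a birth-death chain on three states, which satisfies detailed balance: π_1 · P_{12} = π_2 · P_{21} and π_2 · P_{23} = π_3 · P_{32}.
From π_1 · 2/5 = π_2 · 3/8: π_2/π_1 = (2/5)/(3/8) = 16/15.
From π_2 · 1/7 = π_3 · 1/4: π_3/π_2 = (1/7)/(1/4) = 4/7.
Take π_1 proportional to 1; then unnormalized π = (1, 16/15, 64/105). Normalize by dividing by the sum 281/105:
  π = (105/281, 112/281, 64/281).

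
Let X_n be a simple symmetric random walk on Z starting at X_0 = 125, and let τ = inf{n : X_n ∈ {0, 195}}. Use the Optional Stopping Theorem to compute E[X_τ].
E[X_τ] = 125

X_n is a martingale and τ is a bounded-mean stopping time (indeed τ is finite a.s. with bounded expectation since the walk is in a bounded region). By the OST, E[X_τ] = E[X_0] = 125. Equivalently: E[X_τ] = 195 · P(hit 195 first) + 0 · P(hit 0 first) = 195 · (125/195) = 125.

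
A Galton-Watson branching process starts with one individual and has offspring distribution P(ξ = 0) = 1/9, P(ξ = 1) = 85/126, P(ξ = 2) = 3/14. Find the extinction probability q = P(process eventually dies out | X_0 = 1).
q = 14/27

The pgf is f(s) = 1/9 + 85/126·s + 3/14·s². The extinction probability q is the smallest fixed point of f in [0, 1]. Setting s = f(s):
  3/14·s² + (85/126 − 1)·s + 1/9 = 0
  3/14·s² − (1/9 + 3/14)·s + 1/9 = 0
which factors as (s − 1)·(3/14·s − 1/9) = 0, giving roots s = 1 and s = (1/9)/(3/14) = 14/27.
Mean offspring μ = 85/126 + 2·3/14 = 139/126 > 1 (supercritical), so q < 1. The extinction probability is the smaller root: q = (1/9)/(3/14) = 14/27.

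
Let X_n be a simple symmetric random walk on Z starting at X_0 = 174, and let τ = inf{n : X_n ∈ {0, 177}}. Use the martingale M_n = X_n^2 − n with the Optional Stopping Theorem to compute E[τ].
E[τ] = 522

M_n = X_n^2 − n is a martingale (since E[X_{n+1}^2 | F_n] = X_n^2 + 1). By OST (τ has finite mean in a bounded region), E[M_τ] = E[M_0] = X_0^2 − 0 = 174^2 = 30276. Also E[M_τ] = E[X_τ^2] − E[τ]. The walk exits at 0 or 177, with P(hit 177 first) = 174/177, so E[X_τ^2] = 177^2 · 174/177 + 0 = 30798. Thus E[τ] = E[X_τ^2] − E[M_τ] = 30798 − 30276 = 522 = 174(177 − 174) = 522.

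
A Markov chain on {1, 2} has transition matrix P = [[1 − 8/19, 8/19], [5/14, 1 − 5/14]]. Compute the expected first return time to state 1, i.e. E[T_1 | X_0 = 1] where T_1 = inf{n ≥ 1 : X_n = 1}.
E[T_1 | X_0 = 1] = 1/π_1 = 207/95

For an irreducible recurrent Markov chain with stationary distribution π, E[T_i | X_0 = i] = 1/π_i (Kac's formula). Here π_1 = (5/14)/(8/19 + 5/14) = (5/14)/(207/266) = 95/207, so E[T_1 | X_0 = 1] = 1/π_1 = (8/19 + 5/14)/(5/14) = (207/266)/(5/14) = 207/95.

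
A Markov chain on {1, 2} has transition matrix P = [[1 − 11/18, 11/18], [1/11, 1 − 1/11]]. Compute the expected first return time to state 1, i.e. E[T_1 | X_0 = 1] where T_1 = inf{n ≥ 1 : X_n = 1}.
E[T_1 | X_0 = 1] = 1/π_1 = 139/18

For an irreducible recurrent Markov chain with stationary distribution π, E[T_i | X_0 = i] = 1/π_i (Kac's formula). Here π_1 = (1/11)/(11/18 + 1/11) = (1/11)/(139/198) = 18/139, so E[T_1 | X_0 = 1] = 1/π_1 = (11/18 + 1/11)/(1/11) = (139/198)/(1/11) = 139/18.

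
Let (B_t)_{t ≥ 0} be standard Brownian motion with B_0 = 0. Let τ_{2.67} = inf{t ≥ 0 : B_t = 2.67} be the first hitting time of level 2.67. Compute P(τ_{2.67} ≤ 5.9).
P(τ_{2.67} ≤ 5.9) = 2(1 − Φ(2.67/√5.9)) = 2(1 − Φ(1.0992)) ≈ 0.2717

By the reflection principle for standard BM, P(τ_b ≤ t) = 2 · P(B_t ≥ b). Since B_t ~ N(0, t), P(B_t ≥ 2.67) = 1 − Φ(2.67/√t) = 1 − Φ(2.67/√5.9) = 1 − Φ(1.0992) ≈ 0.13584. Doubling: P(τ_{2.67} ≤ 5.9) ≈ 2 · 0.13584 = 0.27168 ≈ 0.2717.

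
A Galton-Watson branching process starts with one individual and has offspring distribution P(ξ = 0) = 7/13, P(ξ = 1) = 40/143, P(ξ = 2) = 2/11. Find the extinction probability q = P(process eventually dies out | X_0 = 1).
q = 1

Mean offspring μ = 0·7/13 + 1·40/143 + 2·2/11 = 92/143 ≤ 1. For μ ≤ 1 with offspring not concentrated at 1, the Galton-Watson process goes extinct almost surely, so q = 1.
(Algebraic check: The pgf is f(s) = 7/13 + 40/143·s + 2/11·s². The extinction probability q is the smallest fixed point of f in [0, 1]. Setting s = f(s):
  2/11·s² + (40/143 − 1)·s + 7/13 = 0
  2/11·s² − (7/13 + 2/11)·s + 7/13 = 0
which factors as (s − 1)·(2/11·s − 7/13) = 0, giving roots s = 1 and s = (7/13)/(2/11) = 77/26. Since 77/26 ≥ 1, the smallest root in [0, 1] is s = 1.)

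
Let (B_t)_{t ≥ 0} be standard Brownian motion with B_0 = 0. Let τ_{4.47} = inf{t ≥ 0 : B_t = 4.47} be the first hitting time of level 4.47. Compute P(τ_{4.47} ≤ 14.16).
P(τ_{4.47} ≤ 14.16) = 2(1 − Φ(4.47/√14.16)) = 2(1 − Φ(1.1879)) ≈ 0.2349

By the reflection principle for standard BM, P(τ_b ≤ t) = 2 · P(B_t ≥ b). Since B_t ~ N(0, t), P(B_t ≥ 4.47) = 1 − Φ(4.47/√t) = 1 − Φ(4.47/√14.16) = 1 − Φ(1.1879) ≈ 0.11744. Doubling: P(τ_{4.47} ≤ 14.16) ≈ 2 · 0.11744 = 0.23488 ≈ 0.2349.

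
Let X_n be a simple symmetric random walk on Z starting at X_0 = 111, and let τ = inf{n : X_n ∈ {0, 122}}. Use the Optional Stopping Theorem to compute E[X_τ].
E[X_τ] = 111

X_n is a martingale and τ is a bounded-mean stopping time (indeed τ is finite a.s. with bounded expectation since the walk is in a bounded region). By the OST, E[X_τ] = E[X_0] = 111. Equivalently: E[X_τ] = 122 · P(hit 122 first) + 0 · P(hit 0 first) = 122 · (111/122) = 111.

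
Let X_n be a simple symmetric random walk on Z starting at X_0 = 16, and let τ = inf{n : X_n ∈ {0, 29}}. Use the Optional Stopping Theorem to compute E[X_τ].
E[X_τ] = 16

X_n is a martingale and τ is a bounded-mean stopping time (indeed τ is finite a.s. with bounded expectation since the walk is in a bounded region). By the OST, E[X_τ] = E[X_0] = 16. Equivalently: E[X_τ] = 29 · P(hit 29 first) + 0 · P(hit 0 first) = 29 · (16/29) = 16.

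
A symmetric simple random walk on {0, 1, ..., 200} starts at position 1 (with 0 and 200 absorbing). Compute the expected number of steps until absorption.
E[τ | X_0 = 1] = 199

Let v_k = E[τ | X_0 = k]. Boundary: v_0 = v_200 = 0. Recurrence: v_k = 1 + (v_{k-1} + v_{k+1})/2 for 1 ≤ k ≤ 199. The particular solution to v_k − (v_{k-1} + v_{k+1})/2 = 1 is v_k = −k^2. Adding homogeneous solution A + B k and matching boundaries gives v_k = k (200 − k). Substituting k = 1: v_1 = 1 · 199 = 199.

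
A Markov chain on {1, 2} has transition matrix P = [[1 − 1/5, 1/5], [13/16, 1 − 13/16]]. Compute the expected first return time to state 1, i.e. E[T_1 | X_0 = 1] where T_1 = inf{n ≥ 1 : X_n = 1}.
E[T_1 | X_0 = 1] = 1/π_1 = 81/65

For an irreducible recurrent Markov chain with stationary distribution π, E[T_i | X_0 = i] = 1/π_i (Kac's formula). Here π_1 = (13/16)/(1/5 + 13/16) = (13/16)/(81/80) = 65/81, so E[T_1 | X_0 = 1] = 1/π_1 = (1/5 + 13/16)/(13/16) = (81/80)/(13/16) = 81/65.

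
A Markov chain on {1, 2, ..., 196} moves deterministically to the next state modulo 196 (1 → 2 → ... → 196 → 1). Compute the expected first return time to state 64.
E[T_64 | X_0 = 64] = 196

The chain cycles deterministically, so starting at state 64 it returns in exactly 196 steps. Equivalently, the stationary distribution is uniform π_j = 1/196 for every state j, so by Kac's formula E[T_64] = 1/π_64 = 196.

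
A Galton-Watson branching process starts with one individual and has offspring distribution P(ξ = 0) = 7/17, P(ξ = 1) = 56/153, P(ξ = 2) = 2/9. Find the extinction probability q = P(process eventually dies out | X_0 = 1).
q = 1

Mean offspring μ = 0·7/17 + 1·56/153 + 2·2/9 = 124/153 ≤ 1. For μ ≤ 1 with offspring not concentrated at 1, the Galton-Watson process goes extinct almost surely, so q = 1.
(Algebraic check: The pgf is f(s) = 7/17 + 56/153·s + 2/9·s². The extinction probability q is the smallest fixed point of f in [0, 1]. Setting s = f(s):
  2/9·s² + (56/153 − 1)·s + 7/17 = 0
  2/9·s² − (7/17 + 2/9)·s + 7/17 = 0
which factors as (s − 1)·(2/9·s − 7/17) = 0, giving roots s = 1 and s = (7/17)/(2/9) = 63/34. Since 63/34 ≥ 1, the smallest root in [0, 1] is s = 1.)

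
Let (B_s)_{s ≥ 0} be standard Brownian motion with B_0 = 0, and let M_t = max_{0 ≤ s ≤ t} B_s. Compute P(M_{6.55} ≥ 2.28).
P(M_{6.55} ≥ 2.28) = 2·P(B_{6.55} ≥ 2.28) = 2(1 − Φ(2.28/√6.55)) ≈ 0.3730

By the reflection principle for Brownian motion, P(M_t ≥ a) = 2 · P(B_t ≥ a) for a ≥ 0. Since B_t ~ N(0, t), P(B_t ≥ 2.28) = 1 − Φ(2.28/√t) = 1 − Φ(2.28/√6.55) = 1 − Φ(0.8909). So
  P(M_{6.55} ≥ 2.28) = 2(1 − Φ(0.8909)) ≈ 0.3730.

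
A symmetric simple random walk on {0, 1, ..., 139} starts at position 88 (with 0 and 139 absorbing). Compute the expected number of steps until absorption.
E[τ | X_0 = 88] = 4488

Let v_k = E[τ | X_0 = k]. Boundary: v_0 = v_139 = 0. Recurrence: v_k = 1 + (v_{k-1} + v_{k+1})/2 for 1 ≤ k ≤ 138. The particular solution to v_k − (v_{k-1} + v_{k+1})/2 = 1 is v_k = −k^2. Adding homogeneous solution A + B k and matching boundaries gives v_k = k (139 − k). Substituting k = 88: v_88 = 88 · 51 = 4488.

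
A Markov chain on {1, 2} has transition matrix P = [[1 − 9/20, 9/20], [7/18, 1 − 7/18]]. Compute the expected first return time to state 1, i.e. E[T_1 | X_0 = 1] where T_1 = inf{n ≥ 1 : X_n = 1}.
E[T_1 | X_0 = 1] = 1/π_1 = 151/70

For an irreducible recurrent Markov chain with stationary distribution π, E[T_i | X_0 = i] = 1/π_i (Kac's formula). Here π_1 = (7/18)/(9/20 + 7/18) = (7/18)/(151/180) = 70/151, so E[T_1 | X_0 = 1] = 1/π_1 = (9/20 + 7/18)/(7/18) = (151/180)/(7/18) = 151/70.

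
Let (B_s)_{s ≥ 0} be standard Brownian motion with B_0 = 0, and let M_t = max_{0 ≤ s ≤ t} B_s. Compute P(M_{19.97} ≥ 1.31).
P(M_{19.97} ≥ 1.31) = 2·P(B_{19.97} ≥ 1.31) = 2(1 − Φ(1.31/√19.97)) ≈ 0.7694

By the reflection principle for Brownian motion, P(M_t ≥ a) = 2 · P(B_t ≥ a) for a ≥ 0. Since B_t ~ N(0, t), P(B_t ≥ 1.31) = 1 − Φ(1.31/√t) = 1 − Φ(1.31/√19.97) = 1 − Φ(0.2931). So
  P(M_{19.97} ≥ 1.31) = 2(1 − Φ(0.2931)) ≈ 0.7694.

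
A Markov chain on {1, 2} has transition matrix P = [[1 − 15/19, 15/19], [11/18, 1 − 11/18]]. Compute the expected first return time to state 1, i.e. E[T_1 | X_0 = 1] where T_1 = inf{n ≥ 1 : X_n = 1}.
E[T_1 | X_0 = 1] = 1/π_1 = 479/209

For an irreducible recurrent Markov chain with stationary distribution π, E[T_i | X_0 = i] = 1/π_i (Kac's formula). Here π_1 = (11/18)/(15/19 + 11/18) = (11/18)/(479/342) = 209/479, so E[T_1 | X_0 = 1] = 1/π_1 = (15/19 + 11/18)/(11/18) = (479/342)/(11/18) = 479/209.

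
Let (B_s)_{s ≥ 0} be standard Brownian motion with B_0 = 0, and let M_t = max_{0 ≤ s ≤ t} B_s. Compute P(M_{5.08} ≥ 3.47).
P(M_{5.08} ≥ 3.47) = 2·P(B_{5.08} ≥ 3.47) = 2(1 − Φ(3.47/√5.08)) ≈ 0.1237

By the reflection principle for Brownian motion, P(M_t ≥ a) = 2 · P(B_t ≥ a) for a ≥ 0. Since B_t ~ N(0, t), P(B_t ≥ 3.47) = 1 − Φ(3.47/√t) = 1 − Φ(3.47/√5.08) = 1 − Φ(1.5396). So
  P(M_{5.08} ≥ 3.47) = 2(1 − Φ(1.5396)) ≈ 0.1237.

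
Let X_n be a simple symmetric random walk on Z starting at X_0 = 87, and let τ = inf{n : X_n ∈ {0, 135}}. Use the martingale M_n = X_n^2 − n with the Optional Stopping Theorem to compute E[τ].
E[τ] = 4176

M_n = X_n^2 − n is a martingale (since E[X_{n+1}^2 | F_n] = X_n^2 + 1). By OST (τ has finite mean in a bounded region), E[M_τ] = E[M_0] = X_0^2 − 0 = 87^2 = 7569. Also E[M_τ] = E[X_τ^2] − E[τ]. The walk exits at 0 or 135, with P(hit 135 first) = 87/135, so E[X_τ^2] = 135^2 · 87/135 + 0 = 11745. Thus E[τ] = E[X_τ^2] − E[M_τ] = 11745 − 7569 = 4176 = 87(135 − 87) = 4176.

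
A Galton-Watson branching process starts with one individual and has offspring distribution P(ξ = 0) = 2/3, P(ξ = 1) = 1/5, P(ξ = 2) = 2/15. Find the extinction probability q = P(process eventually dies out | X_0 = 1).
q = 1

Mean offspring μ = 0·2/3 + 1·1/5 + 2·2/15 = 7/15 ≤ 1. For μ ≤ 1 with offspring not concentrated at 1, the Galton-Watson process goes extinct almost surely, so q = 1.
(Algebraic check: The pgf is f(s) = 2/3 + 1/5·s + 2/15·s². The extinction probability q is the smallest fixed point of f in [0, 1]. Setting s = f(s):
  2/15·s² + (1/5 − 1)·s + 2/3 = 0
  2/15·s² − (2/3 + 2/15)·s + 2/3 = 0
which factors as (s − 1)·(2/15·s − 2/3) = 0, giving roots s = 1 and s = (2/3)/(2/15) = 5. Since 5 ≥ 1, the smallest root in [0, 1] is s = 1.)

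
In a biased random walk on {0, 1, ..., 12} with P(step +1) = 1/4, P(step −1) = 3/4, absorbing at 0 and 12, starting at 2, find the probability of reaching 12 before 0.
P(hit 12 before 0) = (1 − (3)^2) / (1 − (3)^12) = 1/66430

Let u_k denote P(reach 12 before 0 | start at k). Boundary: u_0 = 0, u_12 = 1. Recurrence: u_k = 1/4·u_{k+1} + 3/4·u_{k-1} for 1 ≤ k ≤ 11. Try u_k = A + B·r^k with r = q/p = (3/4)/(1/4) = 3. Substitution satisfies the recurrence; boundary conditions give:
  u_k = (1 − r^k) / (1 − r^N) = (1 − (3)^2) / (1 − (3)^12) = 1/66430.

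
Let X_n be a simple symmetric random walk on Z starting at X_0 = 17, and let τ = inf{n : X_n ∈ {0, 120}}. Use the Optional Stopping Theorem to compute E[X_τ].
E[X_τ] = 17

X_n is a martingale and τ is a bounded-mean stopping time (indeed τ is finite a.s. with bounded expectation since the walk is in a bounded region). By the OST, E[X_τ] = E[X_0] = 17. Equivalently: E[X_τ] = 120 · P(hit 120 first) + 0 · P(hit 0 first) = 120 · (17/120) = 17.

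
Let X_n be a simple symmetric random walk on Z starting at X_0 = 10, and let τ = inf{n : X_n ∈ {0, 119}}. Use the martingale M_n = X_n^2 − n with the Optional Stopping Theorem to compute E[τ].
E[τ] = 1090

M_n = X_n^2 − n is a martingale (since E[X_{n+1}^2 | F_n] = X_n^2 + 1). By OST (τ has finite mean in a bounded region), E[M_τ] = E[M_0] = X_0^2 − 0 = 10^2 = 100. Also E[M_τ] = E[X_τ^2] − E[τ]. The walk exits at 0 or 119, with P(hit 119 first) = 10/119, so E[X_τ^2] = 119^2 · 10/119 + 0 = 1190. Thus E[τ] = E[X_τ^2] − E[M_τ] = 1190 − 100 = 1090 = 10(119 − 10) = 1090.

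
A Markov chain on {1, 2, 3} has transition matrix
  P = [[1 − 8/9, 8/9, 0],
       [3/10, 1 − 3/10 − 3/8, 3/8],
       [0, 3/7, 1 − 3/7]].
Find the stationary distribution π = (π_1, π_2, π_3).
π = (9/59, 80/177, 70/177)

This is a birth-death chain on three states, which satisfies detailed balance: π_1 · P_{12} = π_2 · P_{21} and π_2 · P_{23} = π_3 · P_{32}.
From π_1 · 8/9 = π_2 · 3/10: π_2/π_1 = (8/9)/(3/10) = 80/27.
From π_2 · 3/8 = π_3 · 3/7: π_3/π_2 = (3/8)/(3/7) = 7/8.
Take π_1 proportional to 1; then unnormalized π = (1, 80/27, 70/27). Normalize by dividing by the sum 59/9:
  π = (9/59, 80/177, 70/177).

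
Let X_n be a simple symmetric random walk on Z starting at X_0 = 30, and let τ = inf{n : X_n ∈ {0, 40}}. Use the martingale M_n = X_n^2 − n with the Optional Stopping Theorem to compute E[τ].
E[τ] = 300

M_n = X_n^2 − n is a martingale (since E[X_{n+1}^2 | F_n] = X_n^2 + 1). By OST (τ has finite mean in a bounded region), E[M_τ] = E[M_0] = X_0^2 − 0 = 30^2 = 900. Also E[M_τ] = E[X_τ^2] − E[τ]. The walk exits at 0 or 40, with P(hit 40 first) = 30/40, so E[X_τ^2] = 40^2 · 30/40 + 0 = 1200. Thus E[τ] = E[X_τ^2] − E[M_τ] = 1200 − 900 = 300 = 30(40 − 30) = 300.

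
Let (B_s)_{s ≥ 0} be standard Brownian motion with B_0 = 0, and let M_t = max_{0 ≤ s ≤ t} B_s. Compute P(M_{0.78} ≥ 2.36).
P(M_{0.78} ≥ 2.36) = 2·P(B_{0.78} ≥ 2.36) = 2(1 − Φ(2.36/√0.78)) ≈ 0.0075

By the reflection principle for Brownian motion, P(M_t ≥ a) = 2 · P(B_t ≥ a) for a ≥ 0. Since B_t ~ N(0, t), P(B_t ≥ 2.36) = 1 − Φ(2.36/√t) = 1 − Φ(2.36/√0.78) = 1 − Φ(2.6722). So
  P(M_{0.78} ≥ 2.36) = 2(1 − Φ(2.6722)) ≈ 0.0075.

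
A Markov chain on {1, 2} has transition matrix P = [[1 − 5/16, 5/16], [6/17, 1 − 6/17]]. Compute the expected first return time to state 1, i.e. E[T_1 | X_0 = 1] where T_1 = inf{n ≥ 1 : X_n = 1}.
E[T_1 | X_0 = 1] = 1/π_1 = 181/96

For an irreducible recurrent Markov chain with stationary distribution π, E[T_i | X_0 = i] = 1/π_i (Kac's formula). Here π_1 = (6/17)/(5/16 + 6/17) = (6/17)/(181/272) = 96/181, so E[T_1 | X_0 = 1] = 1/π_1 = (5/16 + 6/17)/(6/17) = (181/272)/(6/17) = 181/96.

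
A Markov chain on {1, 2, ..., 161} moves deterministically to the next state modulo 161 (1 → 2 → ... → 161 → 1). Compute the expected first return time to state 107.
E[T_107 | X_0 = 107] = 161

The chain cycles deterministically, so starting at state 107 it returns in exactly 161 steps. Equivalently, the stationary distribution is uniform π_j = 1/161 for every state j, so by Kac's formula E[T_107] = 1/π_107 = 161.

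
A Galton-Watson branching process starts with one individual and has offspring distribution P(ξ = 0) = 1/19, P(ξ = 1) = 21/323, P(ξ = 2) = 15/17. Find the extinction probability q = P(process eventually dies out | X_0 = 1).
q = 17/285

The pgf is f(s) = 1/19 + 21/323·s + 15/17·s². The extinction probability q is the smallest fixed point of f in [0, 1]. Setting s = f(s):
  15/17·s² + (21/323 − 1)·s + 1/19 = 0
  15/17·s² − (1/19 + 15/17)·s + 1/19 = 0
which factors as (s − 1)·(15/17·s − 1/19) = 0, giving roots s = 1 and s = (1/19)/(15/17) = 17/285.
Mean offspring μ = 21/323 + 2·15/17 = 591/323 > 1 (supercritical), so q < 1. The extinction probability is the smaller root: q = (1/19)/(15/17) = 17/285.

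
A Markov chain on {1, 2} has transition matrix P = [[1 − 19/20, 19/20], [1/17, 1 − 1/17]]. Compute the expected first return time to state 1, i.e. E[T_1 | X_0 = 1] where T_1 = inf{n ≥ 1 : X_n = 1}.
E[T_1 | X_0 = 1] = 1/π_1 = 343/20

For an irreducible recurrent Markov chain with stationary distribution π, E[T_i | X_0 = i] = 1/π_i (Kac's formula). Here π_1 = (1/17)/(19/20 + 1/17) = (1/17)/(343/340) = 20/343, so E[T_1 | X_0 = 1] = 1/π_1 = (19/20 + 1/17)/(1/17) = (343/340)/(1/17) = 343/20.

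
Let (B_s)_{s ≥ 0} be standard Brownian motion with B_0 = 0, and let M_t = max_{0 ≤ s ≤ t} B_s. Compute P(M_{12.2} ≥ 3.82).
P(M_{12.2} ≥ 3.82) = 2·P(B_{12.2} ≥ 3.82) = 2(1 − Φ(3.82/√12.2)) ≈ 0.2741

By the reflection principle for Brownian motion, P(M_t ≥ a) = 2 · P(B_t ≥ a) for a ≥ 0. Since B_t ~ N(0, t), P(B_t ≥ 3.82) = 1 − Φ(3.82/√t) = 1 − Φ(3.82/√12.2) = 1 − Φ(1.0937). So
  P(M_{12.2} ≥ 3.82) = 2(1 − Φ(1.0937)) ≈ 0.2741.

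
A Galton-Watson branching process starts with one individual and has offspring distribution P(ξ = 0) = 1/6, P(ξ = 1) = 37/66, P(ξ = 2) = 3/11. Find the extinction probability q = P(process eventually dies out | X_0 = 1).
q = 11/18

The pgf is f(s) = 1/6 + 37/66·s + 3/11·s². The extinction probability q is the smallest fixed point of f in [0, 1]. Setting s = f(s):
  3/11·s² + (37/66 − 1)·s + 1/6 = 0
  3/11·s² − (1/6 + 3/11)·s + 1/6 = 0
which factors as (s − 1)·(3/11·s − 1/6) = 0, giving roots s = 1 and s = (1/6)/(3/11) = 11/18.
Mean offspring μ = 37/66 + 2·3/11 = 73/66 > 1 (supercritical), so q < 1. The extinction probability is the smaller root: q = (1/6)/(3/11) = 11/18.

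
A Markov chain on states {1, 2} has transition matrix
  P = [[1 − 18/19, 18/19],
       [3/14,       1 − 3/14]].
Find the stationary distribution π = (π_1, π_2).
π_1 = 19/103, π_2 = 84/103

Solve πP = π with π_1 + π_2 = 1. From πP = π: π_1 · (1 − 18/19) + π_2 · 3/14 = π_1 ⇒ π_2 · 3/14 = π_1 · 18/19 ⇒ π_2/π_1 = (18/19)/(3/14) = 84/19. Together with π_1 + π_2 = 1:
  π_1 = (3/14)/(18/19 + 3/14) = (3/14)/(309/266) = 19/103,
  π_2 = (18/19)/(18/19 + 3/14) = (18/19)/(309/266) = 84/103.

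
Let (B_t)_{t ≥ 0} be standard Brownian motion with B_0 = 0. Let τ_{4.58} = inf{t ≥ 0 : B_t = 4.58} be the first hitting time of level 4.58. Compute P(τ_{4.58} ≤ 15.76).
P(τ_{4.58} ≤ 15.76) = 2(1 − Φ(4.58/√15.76)) = 2(1 − Φ(1.1537)) ≈ 0.2486

By the reflection principle for standard BM, P(τ_b ≤ t) = 2 · P(B_t ≥ b). Since B_t ~ N(0, t), P(B_t ≥ 4.58) = 1 − Φ(4.58/√t) = 1 − Φ(4.58/√15.76) = 1 − Φ(1.1537) ≈ 0.12431. Doubling: P(τ_{4.58} ≤ 15.76) ≈ 2 · 0.12431 = 0.24862 ≈ 0.2486.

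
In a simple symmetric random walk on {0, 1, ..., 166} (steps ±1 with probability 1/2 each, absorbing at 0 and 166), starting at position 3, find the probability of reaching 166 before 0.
P(hit 166 before 0) = 3/166

Let u_k = P(hit 166 before 0 | start at k). Then u_0 = 0, u_166 = 1, and u_k = u_{k-1}/2 + u_{k+1}/2 for 1 ≤ k ≤ 165. This harmonic recurrence is solved by u_k = k/166, giving u_3 = 3/166.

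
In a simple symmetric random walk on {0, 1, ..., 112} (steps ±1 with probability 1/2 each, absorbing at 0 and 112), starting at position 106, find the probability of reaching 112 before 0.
P(hit 112 before 0) = 106/112 = 53/56

Let u_k = P(hit 112 before 0 | start at k). Then u_0 = 0, u_112 = 1, and u_k = u_{k-1}/2 + u_{k+1}/2 for 1 ≤ k ≤ 111. This harmonic recurrence is solved by u_k = k/112, giving u_106 = 106/112 = 53/56.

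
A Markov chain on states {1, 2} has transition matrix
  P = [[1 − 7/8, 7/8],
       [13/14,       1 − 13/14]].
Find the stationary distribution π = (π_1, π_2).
π_1 = 52/101, π_2 = 49/101

Solve πP = π with π_1 + π_2 = 1. From πP = π: π_1 · (1 − 7/8) + π_2 · 13/14 = π_1 ⇒ π_2 · 13/14 = π_1 · 7/8 ⇒ π_2/π_1 = (7/8)/(13/14) = 49/52. Together with π_1 + π_2 = 1:
  π_1 = (13/14)/(7/8 + 13/14) = (13/14)/(101/56) = 52/101,
  π_2 = (7/8)/(7/8 + 13/14) = (7/8)/(101/56) = 49/101.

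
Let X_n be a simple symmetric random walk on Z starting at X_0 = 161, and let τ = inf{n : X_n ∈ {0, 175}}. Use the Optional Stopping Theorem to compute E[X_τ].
E[X_τ] = 161

X_n is a martingale and τ is a bounded-mean stopping time (indeed τ is finite a.s. with bounded expectation since the walk is in a bounded region). By the OST, E[X_τ] = E[X_0] = 161. Equivalently: E[X_τ] = 175 · P(hit 175 first) + 0 · P(hit 0 first) = 175 · (161/175) = 161.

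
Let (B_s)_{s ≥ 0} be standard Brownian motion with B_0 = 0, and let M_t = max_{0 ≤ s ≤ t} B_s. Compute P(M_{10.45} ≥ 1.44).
P(M_{10.45} ≥ 1.44) = 2·P(B_{10.45} ≥ 1.44) = 2(1 − Φ(1.44/√10.45)) ≈ 0.6560

By the reflection principle for Brownian motion, P(M_t ≥ a) = 2 · P(B_t ≥ a) for a ≥ 0. Since B_t ~ N(0, t), P(B_t ≥ 1.44) = 1 − Φ(1.44/√t) = 1 − Φ(1.44/√10.45) = 1 − Φ(0.4455). So
  P(M_{10.45} ≥ 1.44) = 2(1 − Φ(0.4455)) ≈ 0.6560.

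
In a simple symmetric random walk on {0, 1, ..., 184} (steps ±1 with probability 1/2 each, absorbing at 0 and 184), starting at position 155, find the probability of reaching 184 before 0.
P(hit 184 before 0) = 155/184

Let u_k = P(hit 184 before 0 | start at k). Then u_0 = 0, u_184 = 1, and u_k = u_{k-1}/2 + u_{k+1}/2 for 1 ≤ k ≤ 183. This harmonic recurrence is solved by u_k = k/184, giving u_155 = 155/184.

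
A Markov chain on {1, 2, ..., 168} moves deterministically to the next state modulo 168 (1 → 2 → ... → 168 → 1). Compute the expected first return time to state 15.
E[T_15 | X_0 = 15] = 168

The chain cycles deterministically, so starting at state 15 it returns in exactly 168 steps. Equivalently, the stationary distribution is uniform π_j = 1/168 for every state j, so by Kac's formula E[T_15] = 1/π_15 = 168.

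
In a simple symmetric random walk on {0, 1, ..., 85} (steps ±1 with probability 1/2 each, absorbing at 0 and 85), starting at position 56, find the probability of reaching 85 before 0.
P(hit 85 before 0) = 56/85

Let u_k = P(hit 85 before 0 | start at k). Then u_0 = 0, u_85 = 1, and u_k = u_{k-1}/2 + u_{k+1}/2 for 1 ≤ k ≤ 84. This harmonic recurrence is solved by u_k = k/85, giving u_56 = 56/85.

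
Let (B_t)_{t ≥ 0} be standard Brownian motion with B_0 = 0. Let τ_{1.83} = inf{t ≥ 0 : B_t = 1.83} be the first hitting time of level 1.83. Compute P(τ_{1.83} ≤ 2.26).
P(τ_{1.83} ≤ 2.26) = 2(1 − Φ(1.83/√2.26)) = 2(1 − Φ(1.2173)) ≈ 0.2235

By the reflection principle for standard BM, P(τ_b ≤ t) = 2 · P(B_t ≥ b). Since B_t ~ N(0, t), P(B_t ≥ 1.83) = 1 − Φ(1.83/√t) = 1 − Φ(1.83/√2.26) = 1 − Φ(1.2173) ≈ 0.11175. Doubling: P(τ_{1.83} ≤ 2.26) ≈ 2 · 0.11175 = 0.22350 ≈ 0.2235.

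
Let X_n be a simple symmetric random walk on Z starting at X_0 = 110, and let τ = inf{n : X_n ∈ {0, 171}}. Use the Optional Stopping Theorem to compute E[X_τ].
E[X_τ] = 110

X_n is a martingale and τ is a bounded-mean stopping time (indeed τ is finite a.s. with bounded expectation since the walk is in a bounded region). By the OST, E[X_τ] = E[X_0] = 110. Equivalently: E[X_τ] = 171 · P(hit 171 first) + 0 · P(hit 0 first) = 171 · (110/171) = 110.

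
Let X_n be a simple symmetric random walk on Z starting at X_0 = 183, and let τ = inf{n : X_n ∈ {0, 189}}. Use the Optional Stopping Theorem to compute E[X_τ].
E[X_τ] = 183

X_n is a martingale and τ is a bounded-mean stopping time (indeed τ is finite a.s. with bounded expectation since the walk is in a bounded region). By the OST, E[X_τ] = E[X_0] = 183. Equivalently: E[X_τ] = 189 · P(hit 189 first) + 0 · P(hit 0 first) = 189 · (183/189) = 183.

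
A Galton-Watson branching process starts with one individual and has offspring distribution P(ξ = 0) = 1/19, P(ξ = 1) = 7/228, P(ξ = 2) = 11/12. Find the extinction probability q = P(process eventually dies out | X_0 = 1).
q = 12/209

The pgf is f(s) = 1/19 + 7/228·s + 11/12·s². The extinction probability q is the smallest fixed point of f in [0, 1]. Setting s = f(s):
  11/12·s² + (7/228 − 1)·s + 1/19 = 0
  11/12·s² − (1/19 + 11/12)·s + 1/19 = 0
which factors as (s − 1)·(11/12·s − 1/19) = 0, giving roots s = 1 and s = (1/19)/(11/12) = 12/209.
Mean offspring μ = 7/228 + 2·11/12 = 425/228 > 1 (supercritical), so q < 1. The extinction probability is the smaller root: q = (1/19)/(11/12) = 12/209.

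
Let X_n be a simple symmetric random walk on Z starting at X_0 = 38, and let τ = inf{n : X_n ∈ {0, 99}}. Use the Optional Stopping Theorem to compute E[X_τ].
E[X_τ] = 38

X_n is a martingale and τ is a bounded-mean stopping time (indeed τ is finite a.s. with bounded expectation since the walk is in a bounded region). By the OST, E[X_τ] = E[X_0] = 38. Equivalently: E[X_τ] = 99 · P(hit 99 first) + 0 · P(hit 0 first) = 99 · (38/99) = 38.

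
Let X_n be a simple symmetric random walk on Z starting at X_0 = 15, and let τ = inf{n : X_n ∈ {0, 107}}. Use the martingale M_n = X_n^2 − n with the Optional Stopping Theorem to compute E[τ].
E[τ] = 1380

M_n = X_n^2 − n is a martingale (since E[X_{n+1}^2 | F_n] = X_n^2 + 1). By OST (τ has finite mean in a bounded region), E[M_τ] = E[M_0] = X_0^2 − 0 = 15^2 = 225. Also E[M_τ] = E[X_τ^2] − E[τ]. The walk exits at 0 or 107, with P(hit 107 first) = 15/107, so E[X_τ^2] = 107^2 · 15/107 + 0 = 1605. Thus E[τ] = E[X_τ^2] − E[M_τ] = 1605 − 225 = 1380 = 15(107 − 15) = 1380.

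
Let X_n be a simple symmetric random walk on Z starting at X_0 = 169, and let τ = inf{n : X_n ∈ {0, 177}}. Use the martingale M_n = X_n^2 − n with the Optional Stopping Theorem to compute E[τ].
E[τ] = 1352

M_n = X_n^2 − n is a martingale (since E[X_{n+1}^2 | F_n] = X_n^2 + 1). By OST (τ has finite mean in a bounded region), E[M_τ] = E[M_0] = X_0^2 − 0 = 169^2 = 28561. Also E[M_τ] = E[X_τ^2] − E[τ]. The walk exits at 0 or 177, with P(hit 177 first) = 169/177, so E[X_τ^2] = 177^2 · 169/177 + 0 = 29913. Thus E[τ] = E[X_τ^2] − E[M_τ] = 29913 − 28561 = 1352 = 169(177 − 169) = 1352.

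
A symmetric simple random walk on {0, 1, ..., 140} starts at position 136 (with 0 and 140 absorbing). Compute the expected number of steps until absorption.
E[τ | X_0 = 136] = 544

Let v_k = E[τ | X_0 = k]. Boundary: v_0 = v_140 = 0. Recurrence: v_k = 1 + (v_{k-1} + v_{k+1})/2 for 1 ≤ k ≤ 139. The particular solution to v_k − (v_{k-1} + v_{k+1})/2 = 1 is v_k = −k^2. Adding homogeneous solution A + B k and matching boundaries gives v_k = k (140 − k). Substituting k = 136: v_136 = 136 · 4 = 544.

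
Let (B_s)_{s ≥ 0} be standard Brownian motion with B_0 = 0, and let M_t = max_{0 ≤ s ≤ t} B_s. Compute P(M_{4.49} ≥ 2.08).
P(M_{4.49} ≥ 2.08) = 2·P(B_{4.49} ≥ 2.08) = 2(1 − Φ(2.08/√4.49)) ≈ 0.3263

By the reflection principle for Brownian motion, P(M_t ≥ a) = 2 · P(B_t ≥ a) for a ≥ 0. Since B_t ~ N(0, t), P(B_t ≥ 2.08) = 1 − Φ(2.08/√t) = 1 − Φ(2.08/√4.49) = 1 − Φ(0.9816). So
  P(M_{4.49} ≥ 2.08) = 2(1 − Φ(0.9816)) ≈ 0.3263.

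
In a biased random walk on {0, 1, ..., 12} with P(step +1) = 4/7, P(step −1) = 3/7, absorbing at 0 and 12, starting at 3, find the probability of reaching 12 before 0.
P(hit 12 before 0) = (1 − (3/4)^3) / (1 − (3/4)^12) = 262144/439075

Let u_k denote P(reach 12 before 0 | start at k). Boundary: u_0 = 0, u_12 = 1. Recurrence: u_k = 4/7·u_{k+1} + 3/7·u_{k-1} for 1 ≤ k ≤ 11. Try u_k = A + B·r^k with r = q/p = (3/7)/(4/7) = 3/4. Substitution satisfies the recurrence; boundary conditions give:
  u_k = (1 − r^k) / (1 − r^N) = (1 − (3/4)^3) / (1 − (3/4)^12) = 262144/439075.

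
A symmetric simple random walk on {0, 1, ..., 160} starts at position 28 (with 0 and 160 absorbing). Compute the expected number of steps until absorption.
E[τ | X_0 = 28] = 3696

Let v_k = E[τ | X_0 = k]. Boundary: v_0 = v_160 = 0. Recurrence: v_k = 1 + (v_{k-1} + v_{k+1})/2 for 1 ≤ k ≤ 159. The particular solution to v_k − (v_{k-1} + v_{k+1})/2 = 1 is v_k = −k^2. Adding homogeneous solution A + B k and matching boundaries gives v_k = k (160 − k). Substituting k = 28: v_28 = 28 · 132 = 3696.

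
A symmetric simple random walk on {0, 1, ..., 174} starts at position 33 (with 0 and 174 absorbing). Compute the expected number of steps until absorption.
E[τ | X_0 = 33] = 4653

Let v_k = E[τ | X_0 = k]. Boundary: v_0 = v_174 = 0. Recurrence: v_k = 1 + (v_{k-1} + v_{k+1})/2 for 1 ≤ k ≤ 173. The particular solution to v_k − (v_{k-1} + v_{k+1})/2 = 1 is v_k = −k^2. Adding homogeneous solution A + B k and matching boundaries gives v_k = k (174 − k). Substituting k = 33: v_33 = 33 · 141 = 4653.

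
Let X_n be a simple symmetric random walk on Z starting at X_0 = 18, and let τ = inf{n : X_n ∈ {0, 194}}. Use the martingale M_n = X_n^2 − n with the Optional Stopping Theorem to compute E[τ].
E[τ] = 3168

M_n = X_n^2 − n is a martingale (since E[X_{n+1}^2 | F_n] = X_n^2 + 1). By OST (τ has finite mean in a bounded region), E[M_τ] = E[M_0] = X_0^2 − 0 = 18^2 = 324. Also E[M_τ] = E[X_τ^2] − E[τ]. The walk exits at 0 or 194, with P(hit 194 first) = 18/194, so E[X_τ^2] = 194^2 · 18/194 + 0 = 3492. Thus E[τ] = E[X_τ^2] − E[M_τ] = 3492 − 324 = 3168 = 18(194 − 18) = 3168.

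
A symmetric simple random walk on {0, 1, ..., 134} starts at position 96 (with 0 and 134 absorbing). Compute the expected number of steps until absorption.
E[τ | X_0 = 96] = 3648

Let v_k = E[τ | X_0 = k]. Boundary: v_0 = v_134 = 0. Recurrence: v_k = 1 + (v_{k-1} + v_{k+1})/2 for 1 ≤ k ≤ 133. The particular solution to v_k − (v_{k-1} + v_{k+1})/2 = 1 is v_k = −k^2. Adding homogeneous solution A + B k and matching boundaries gives v_k = k (134 − k). Substituting k = 96: v_96 = 96 · 38 = 3648.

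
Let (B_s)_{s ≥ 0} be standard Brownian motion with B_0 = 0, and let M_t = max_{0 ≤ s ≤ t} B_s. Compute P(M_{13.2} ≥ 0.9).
P(M_{13.2} ≥ 0.9) = 2·P(B_{13.2} ≥ 0.9) = 2(1 − Φ(0.9/√13.2)) ≈ 0.8044

By the reflection principle for Brownian motion, P(M_t ≥ a) = 2 · P(B_t ≥ a) for a ≥ 0. Since B_t ~ N(0, t), P(B_t ≥ 0.9) = 1 − Φ(0.9/√t) = 1 − Φ(0.9/√13.2) = 1 − Φ(0.2477). So
  P(M_{13.2} ≥ 0.9) = 2(1 − Φ(0.2477)) ≈ 0.8044.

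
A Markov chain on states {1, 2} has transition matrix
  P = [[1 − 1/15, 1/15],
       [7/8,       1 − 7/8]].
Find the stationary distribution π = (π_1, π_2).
π_1 = 105/113, π_2 = 8/113

Solve πP = π with π_1 + π_2 = 1. From πP = π: π_1 · (1 − 1/15) + π_2 · 7/8 = π_1 ⇒ π_2 · 7/8 = π_1 · 1/15 ⇒ π_2/π_1 = (1/15)/(7/8) = 8/105. Together with π_1 + π_2 = 1:
  π_1 = (7/8)/(1/15 + 7/8) = (7/8)/(113/120) = 105/113,
  π_2 = (1/15)/(1/15 + 7/8) = (1/15)/(113/120) = 8/113.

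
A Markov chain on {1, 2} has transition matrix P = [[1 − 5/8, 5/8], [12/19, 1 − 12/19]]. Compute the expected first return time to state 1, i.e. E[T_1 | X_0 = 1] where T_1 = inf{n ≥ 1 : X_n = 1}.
E[T_1 | X_0 = 1] = 1/π_1 = 191/96

For an irreducible recurrent Markov chain with stationary distribution π, E[T_i | X_0 = i] = 1/π_i (Kac's formula). Here π_1 = (12/19)/(5/8 + 12/19) = (12/19)/(191/152) = 96/191, so E[T_1 | X_0 = 1] = 1/π_1 = (5/8 + 12/19)/(12/19) = (191/152)/(12/19) = 191/96.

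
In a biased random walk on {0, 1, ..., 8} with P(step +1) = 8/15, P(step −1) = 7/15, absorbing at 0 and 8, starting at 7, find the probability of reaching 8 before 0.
P(hit 8 before 0) = (1 − (7/8)^7) / (1 − (7/8)^8) = 10188872/11012415

Let u_k denote P(reach 8 before 0 | start at k). Boundary: u_0 = 0, u_8 = 1. Recurrence: u_k = 8/15·u_{k+1} + 7/15·u_{k-1} for 1 ≤ k ≤ 7. Try u_k = A + B·r^k with r = q/p = (7/15)/(8/15) = 7/8. Substitution satisfies the recurrence; boundary conditions give:
  u_k = (1 − r^k) / (1 − r^N) = (1 − (7/8)^7) / (1 − (7/8)^8) = 10188872/11012415.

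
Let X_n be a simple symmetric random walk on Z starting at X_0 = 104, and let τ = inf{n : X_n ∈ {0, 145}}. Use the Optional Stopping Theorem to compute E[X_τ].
E[X_τ] = 104

X_n is a martingale and τ is a bounded-mean stopping time (indeed τ is finite a.s. with bounded expectation since the walk is in a bounded region). By the OST, E[X_τ] = E[X_0] = 104. Equivalently: E[X_τ] = 145 · P(hit 145 first) + 0 · P(hit 0 first) = 145 · (104/145) = 104.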